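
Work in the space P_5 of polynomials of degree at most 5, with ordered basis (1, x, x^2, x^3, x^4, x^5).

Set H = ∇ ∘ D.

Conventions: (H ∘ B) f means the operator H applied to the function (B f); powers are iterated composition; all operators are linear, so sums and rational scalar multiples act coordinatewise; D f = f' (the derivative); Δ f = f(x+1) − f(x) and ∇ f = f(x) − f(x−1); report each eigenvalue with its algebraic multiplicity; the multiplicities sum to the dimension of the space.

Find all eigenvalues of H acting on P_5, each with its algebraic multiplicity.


image of 1: 0
image of x: 0
image of x^2: 2
image of x^3: 6x - 3
image of x^4: 12x^2 - 12x + 4
image of x^5: 20x^3 - 30x^2 + 20x - 5
the matrix is upper triangular; its diagonal is (0, 0, 0, 0, 0, 0)
for a triangular matrix the eigenvalues are the diagonal entries, with algebraic multiplicity their repetition count

λ = 0 (multiplicity 6)


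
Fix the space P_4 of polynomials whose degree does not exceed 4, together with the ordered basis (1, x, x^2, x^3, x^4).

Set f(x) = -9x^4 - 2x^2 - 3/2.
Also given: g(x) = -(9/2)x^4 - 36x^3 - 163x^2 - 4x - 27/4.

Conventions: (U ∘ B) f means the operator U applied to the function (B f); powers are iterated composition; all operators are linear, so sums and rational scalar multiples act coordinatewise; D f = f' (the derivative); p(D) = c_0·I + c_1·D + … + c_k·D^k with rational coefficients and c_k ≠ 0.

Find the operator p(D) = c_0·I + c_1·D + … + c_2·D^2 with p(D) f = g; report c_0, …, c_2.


D^0 f = -9x^4 - 2x^2 - 3/2
D^1 f = -36x^3 - 4x
D^2 f = -108x^2 - 4
matching coefficients of g against c_0 f + c_1 Df + … from the top degree down determines the c_i
solution: c_0 = 1/2, c_1 = 1, c_2 = 3/2

c_0 = 1/2, c_1 = 1, c_2 = 3/2


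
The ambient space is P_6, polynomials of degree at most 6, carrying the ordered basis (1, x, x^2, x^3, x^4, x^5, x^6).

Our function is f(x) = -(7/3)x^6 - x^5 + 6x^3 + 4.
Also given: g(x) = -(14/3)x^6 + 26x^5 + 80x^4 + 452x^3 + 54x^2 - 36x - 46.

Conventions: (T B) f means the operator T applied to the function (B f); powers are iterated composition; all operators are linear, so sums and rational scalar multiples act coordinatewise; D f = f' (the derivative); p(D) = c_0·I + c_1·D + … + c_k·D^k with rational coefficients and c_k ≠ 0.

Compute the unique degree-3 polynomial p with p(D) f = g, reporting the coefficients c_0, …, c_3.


D^0 f = -(7/3)x^6 - x^5 + 6x^3 + 4
D^1 f = -14x^5 - 5x^4 + 18x^2
D^2 f = -70x^4 - 20x^3 + 36x
D^3 f = -280x^3 - 60x^2 + 36
matching coefficients of g against c_0 f + c_1 Df + … from the top degree down determines the c_i
solution: c_0 = 2, c_1 = -2, c_2 = -1, c_3 = -3/2

p(D) = 2·I − 2·D − D^2 − (3/2)·D^3, i.e. c_0 = 2, c_1 = -2, c_2 = -1, c_3 = -3/2


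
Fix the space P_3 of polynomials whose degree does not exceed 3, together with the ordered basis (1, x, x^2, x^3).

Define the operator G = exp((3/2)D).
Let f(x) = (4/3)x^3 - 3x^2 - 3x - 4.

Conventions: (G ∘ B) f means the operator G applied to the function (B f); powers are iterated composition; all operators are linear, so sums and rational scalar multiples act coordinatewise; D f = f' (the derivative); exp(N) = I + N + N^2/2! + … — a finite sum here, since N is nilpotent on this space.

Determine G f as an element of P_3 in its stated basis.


order-1 term: 6x^2 - 9x - 9/2
order-2 term: 9x - 27/4
order-3 term: 9/2
the series for exp((3/2)D) f terminates at order 3
exp((3/2)D) f = (4/3)x^3 + 3x^2 - 3x - 43/4

g(x) = (4/3)x^3 + 3x^2 - 3x - 43/4


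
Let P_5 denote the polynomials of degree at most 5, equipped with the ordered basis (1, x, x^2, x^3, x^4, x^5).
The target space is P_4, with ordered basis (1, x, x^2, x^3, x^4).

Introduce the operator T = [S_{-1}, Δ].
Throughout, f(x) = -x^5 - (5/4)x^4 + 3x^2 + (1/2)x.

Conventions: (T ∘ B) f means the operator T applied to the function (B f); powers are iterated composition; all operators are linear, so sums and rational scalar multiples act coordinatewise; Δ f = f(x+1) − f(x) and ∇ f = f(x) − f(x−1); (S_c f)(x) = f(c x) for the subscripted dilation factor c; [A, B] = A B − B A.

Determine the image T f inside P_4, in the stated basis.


Δ f = -5x^4 - 15x^3 - (35/2)x^2 - 4x + 5/4
S_{-1} Δ f = -5x^4 + 15x^3 - (35/2)x^2 + 4x + 5/4
S_{-1} f = x^5 - (5/4)x^4 + 3x^2 - (1/2)x
Δ S_{-1} f = 5x^4 + 5x^3 + (5/2)x^2 + 6x + 9/4
[S_{-1}, Δ] f = -10x^4 + 10x^3 - 20x^2 - 2x - 1

the result is g(x) = -10x^4 + 10x^3 - 20x^2 - 2x - 1


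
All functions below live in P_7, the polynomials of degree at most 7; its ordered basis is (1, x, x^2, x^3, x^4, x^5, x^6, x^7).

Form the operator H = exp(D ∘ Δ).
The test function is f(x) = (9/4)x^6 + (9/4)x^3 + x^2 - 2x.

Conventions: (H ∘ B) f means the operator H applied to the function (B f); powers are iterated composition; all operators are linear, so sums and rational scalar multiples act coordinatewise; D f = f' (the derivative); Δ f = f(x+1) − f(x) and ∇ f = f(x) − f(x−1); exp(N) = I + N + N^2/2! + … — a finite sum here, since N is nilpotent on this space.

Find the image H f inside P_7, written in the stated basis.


order-1 term: (135/2)x^4 + 135x^3 + 135x^2 + 81x + 89/4
order-2 term: 405x^2 + 810x + 945/2
order-3 term: 270
the series for exp(D ∘ Δ) f terminates at order 3
exp(D ∘ Δ) f = (9/4)x^6 + (135/2)x^4 + (549/4)x^3 + 541x^2 + 889x + 3059/4

the image equals g(x) = (9/4)x^6 + (135/2)x^4 + (549/4)x^3 + 541x^2 + 889x + 3059/4


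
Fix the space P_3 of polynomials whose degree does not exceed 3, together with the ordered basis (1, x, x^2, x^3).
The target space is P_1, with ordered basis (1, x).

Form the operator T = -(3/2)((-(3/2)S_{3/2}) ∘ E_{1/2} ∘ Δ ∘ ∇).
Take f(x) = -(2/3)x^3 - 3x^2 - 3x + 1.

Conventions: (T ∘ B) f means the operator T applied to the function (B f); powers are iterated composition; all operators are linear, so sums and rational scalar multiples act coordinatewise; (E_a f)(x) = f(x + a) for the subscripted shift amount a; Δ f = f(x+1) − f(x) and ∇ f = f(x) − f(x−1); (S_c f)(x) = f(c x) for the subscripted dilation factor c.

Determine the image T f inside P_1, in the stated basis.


the image equals g(x) = -(27/2)x - 18

∇ f = -2x^2 - 4x - 2/3
Δ ∇ f = -4x - 6
E_{1/2} Δ ∇ f = -4x - 8
S_{3/2} (E_{1/2} ∘ Δ) ∇ f = -6x - 8
(-(3/2)S_{3/2}) (E_{1/2} ∘ Δ) ∇ f = 9x + 12
(-(3/2)((-(3/2)S_{3/2}) ∘ E_{1/2} ∘ Δ ∘ ∇)) f = -(27/2)x - 18


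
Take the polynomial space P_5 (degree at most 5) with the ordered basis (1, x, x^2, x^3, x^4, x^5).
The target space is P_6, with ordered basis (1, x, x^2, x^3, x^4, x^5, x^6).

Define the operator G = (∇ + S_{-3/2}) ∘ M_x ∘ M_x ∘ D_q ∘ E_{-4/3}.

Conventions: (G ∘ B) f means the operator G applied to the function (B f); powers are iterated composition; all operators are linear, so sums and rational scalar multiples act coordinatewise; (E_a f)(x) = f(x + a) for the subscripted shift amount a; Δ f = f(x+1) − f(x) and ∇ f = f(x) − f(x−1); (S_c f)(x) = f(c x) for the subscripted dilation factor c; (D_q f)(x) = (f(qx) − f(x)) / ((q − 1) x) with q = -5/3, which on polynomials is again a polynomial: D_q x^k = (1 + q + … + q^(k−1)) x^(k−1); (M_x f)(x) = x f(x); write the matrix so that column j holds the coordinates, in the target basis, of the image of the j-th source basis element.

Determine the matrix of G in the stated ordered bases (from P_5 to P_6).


image of 1: 0
image of x: (9/4)x^2 + 2x - 1
image of x^2: (9/4)x^3 - 8x^2 - (10/3)x + 2
image of x^3: (171/16)x^4 - (5/9)x^3 + (22/3)x^2 + (100/9)x - 43/9
image of x^4: (153/8)x^5 - (1879/27)x^4 + (112/27)x^3 - (8/27)x^2 - (812/27)x + 100/9
image of x^5: (3789/64)x^6 - (5201/54)x^5 + (15875/81)x^4 + (2660/81)x^3 - (4235/81)x^2 + (734/9)x - 2101/81
each image's coordinates form column j of the matrix

the matrix is [[0, -1, 2, -43/9, 100/9, -2101/81]; [0, 2, -10/3, 100/9, -812/27, 734/9]; [0, 9/4, -8, 22/3, -8/27, -4235/81]; [0, 0, 9/4, -5/9, 112/27, 2660/81]; [0, 0, 0, 171/16, -1879/27, 15875/81]; [0, 0, 0, 0, 153/8, -5201/54]; [0, 0, 0, 0, 0, 3789/64]] (rows listed top to bottom)


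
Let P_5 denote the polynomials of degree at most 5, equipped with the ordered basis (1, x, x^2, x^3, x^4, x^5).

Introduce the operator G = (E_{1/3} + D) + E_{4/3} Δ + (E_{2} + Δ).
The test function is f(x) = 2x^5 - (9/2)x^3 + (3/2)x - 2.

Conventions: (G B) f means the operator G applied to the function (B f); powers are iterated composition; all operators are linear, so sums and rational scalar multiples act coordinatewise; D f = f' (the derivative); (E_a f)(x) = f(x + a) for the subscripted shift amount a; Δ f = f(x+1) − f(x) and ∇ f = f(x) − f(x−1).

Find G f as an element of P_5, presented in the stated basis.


the result is g(x) = 4x^5 + (160/3)x^4 + (1499/9)x^3 + (8516/27)x^2 + (51749/162)x + 54793/486

E_{1/3} f = 2x^5 + (10/3)x^4 - (41/18)x^3 - (203/54)x^2 + (10/81)x - 403/243
D f = 10x^4 - (27/2)x^2 + 3/2
(E_{1/3} + D) f = 2x^5 + (40/3)x^4 - (41/18)x^3 - (466/27)x^2 + (10/81)x - 77/486
Δ f = 10x^4 + 20x^3 + (13/2)x^2 - (7/2)x - 1
E_{4/3} Δ f = 10x^4 + (220/3)x^3 + (1159/6)x^2 + (11627/54)x + 6877/81
E_{2} f = 2x^5 + 20x^4 + (151/2)x^3 + 133x^2 + (215/2)x + 29
Δ f = 10x^4 + 20x^3 + (13/2)x^2 - (7/2)x - 1
(E_{2} + Δ) f = 2x^5 + 30x^4 + (191/2)x^3 + (279/2)x^2 + 104x + 28
((E_{1/3} + D) + E_{4/3} Δ + (E_{2} + Δ)) f = 4x^5 + (160/3)x^4 + (1499/9)x^3 + (8516/27)x^2 + (51749/162)x + 54793/486


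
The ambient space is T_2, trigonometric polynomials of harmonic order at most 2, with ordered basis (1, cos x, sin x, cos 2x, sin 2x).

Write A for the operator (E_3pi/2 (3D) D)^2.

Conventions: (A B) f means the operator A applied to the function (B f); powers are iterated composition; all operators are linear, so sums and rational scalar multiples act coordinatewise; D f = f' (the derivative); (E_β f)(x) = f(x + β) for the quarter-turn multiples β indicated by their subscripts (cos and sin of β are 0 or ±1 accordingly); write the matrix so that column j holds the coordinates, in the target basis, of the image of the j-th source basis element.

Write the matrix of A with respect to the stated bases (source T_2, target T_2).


the matrix is [[0, 0, 0, 0, 0]; [0, -9, 0, 0, 0]; [0, 0, -9, 0, 0]; [0, 0, 0, 144, 0]; [0, 0, 0, 0, 144]] (rows listed top to bottom)

image of 1: 0
image of cos x: -9cos x
image of sin x: -9sin x
image of cos 2x: 144cos 2x
image of sin 2x: 144sin 2x
each image's coordinates form column j of the matrix


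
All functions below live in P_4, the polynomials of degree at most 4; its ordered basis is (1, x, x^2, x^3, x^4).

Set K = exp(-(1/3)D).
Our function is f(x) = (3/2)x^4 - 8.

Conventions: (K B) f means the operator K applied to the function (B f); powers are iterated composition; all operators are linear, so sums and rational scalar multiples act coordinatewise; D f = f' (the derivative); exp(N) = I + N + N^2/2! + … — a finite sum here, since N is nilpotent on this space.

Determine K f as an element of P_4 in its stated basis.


the result is g(x) = (3/2)x^4 - 2x^3 + x^2 - (2/9)x - 431/54

order-1 term: -2x^3
order-2 term: x^2
order-3 term: -(2/9)x
order-4 term: 1/54
the series for exp(-(1/3)D) f terminates at order 4
exp(-(1/3)D) f = (3/2)x^4 - 2x^3 + x^2 - (2/9)x - 431/54


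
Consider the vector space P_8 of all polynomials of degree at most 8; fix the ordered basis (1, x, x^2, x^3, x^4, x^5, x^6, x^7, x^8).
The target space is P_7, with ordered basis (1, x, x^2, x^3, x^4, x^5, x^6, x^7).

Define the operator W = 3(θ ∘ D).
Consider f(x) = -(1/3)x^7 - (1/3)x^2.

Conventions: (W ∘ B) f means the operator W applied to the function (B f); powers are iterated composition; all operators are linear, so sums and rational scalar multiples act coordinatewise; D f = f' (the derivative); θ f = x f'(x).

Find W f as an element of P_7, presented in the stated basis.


D f = -(7/3)x^6 - (2/3)x
θ D f = -14x^6 - (2/3)x
(3(θ ∘ D)) f = -42x^6 - 2x

g(x) = -42x^6 - 2x


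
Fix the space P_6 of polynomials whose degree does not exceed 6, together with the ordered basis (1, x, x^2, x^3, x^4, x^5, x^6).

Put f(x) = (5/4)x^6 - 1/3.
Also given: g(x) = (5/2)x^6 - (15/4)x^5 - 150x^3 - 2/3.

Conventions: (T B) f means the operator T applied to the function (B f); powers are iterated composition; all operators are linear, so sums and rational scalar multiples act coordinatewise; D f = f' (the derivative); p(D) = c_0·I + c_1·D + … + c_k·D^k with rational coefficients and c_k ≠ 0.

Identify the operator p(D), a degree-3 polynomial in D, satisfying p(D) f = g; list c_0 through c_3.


p(D) = 2·I − (1/2)·D − D^3, i.e. c_0 = 2, c_1 = -1/2, c_2 = 0, c_3 = -1

D^0 f = (5/4)x^6 - 1/3
D^1 f = (15/2)x^5
D^2 f = (75/2)x^4
D^3 f = 150x^3
matching coefficients of g against c_0 f + c_1 Df + … from the top degree down determines the c_i
solution: c_0 = 2, c_1 = -1/2, c_2 = 0, c_3 = -1


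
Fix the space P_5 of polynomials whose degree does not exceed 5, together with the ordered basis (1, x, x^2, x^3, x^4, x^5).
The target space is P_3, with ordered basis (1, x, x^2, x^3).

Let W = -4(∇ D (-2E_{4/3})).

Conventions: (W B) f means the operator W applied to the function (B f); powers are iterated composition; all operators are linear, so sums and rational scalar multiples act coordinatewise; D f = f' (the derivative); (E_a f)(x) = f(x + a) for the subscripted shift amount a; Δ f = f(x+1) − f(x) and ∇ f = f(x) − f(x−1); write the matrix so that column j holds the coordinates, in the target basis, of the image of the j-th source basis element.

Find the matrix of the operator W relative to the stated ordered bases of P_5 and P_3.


image of 1: 0
image of x: 0
image of x^2: 16
image of x^3: 48x + 40
image of x^4: 96x^2 + 160x + 224/3
image of x^5: 160x^3 + 400x^2 + (1120/3)x + 3400/27
each image's coordinates form column j of the matrix

the matrix is [[0, 0, 16, 40, 224/3, 3400/27]; [0, 0, 0, 48, 160, 1120/3]; [0, 0, 0, 0, 96, 400]; [0, 0, 0, 0, 0, 160]] (rows listed top to bottom)


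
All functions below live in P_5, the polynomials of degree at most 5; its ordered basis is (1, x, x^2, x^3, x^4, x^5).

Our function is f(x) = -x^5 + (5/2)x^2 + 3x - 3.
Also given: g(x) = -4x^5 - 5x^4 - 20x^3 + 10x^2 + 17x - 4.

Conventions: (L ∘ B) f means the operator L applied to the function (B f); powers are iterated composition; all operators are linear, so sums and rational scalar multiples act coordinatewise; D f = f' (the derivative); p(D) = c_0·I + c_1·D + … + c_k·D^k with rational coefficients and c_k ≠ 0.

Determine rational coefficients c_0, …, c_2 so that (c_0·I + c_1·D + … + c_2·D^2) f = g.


D^0 f = -x^5 + (5/2)x^2 + 3x - 3
D^1 f = -5x^4 + 5x + 3
D^2 f = -20x^3 + 5
matching coefficients of g against c_0 f + c_1 Df + … from the top degree down determines the c_i
solution: c_0 = 4, c_1 = 1, c_2 = 1

p(D) = 4·I + D + D^2, i.e. c_0 = 4, c_1 = 1, c_2 = 1


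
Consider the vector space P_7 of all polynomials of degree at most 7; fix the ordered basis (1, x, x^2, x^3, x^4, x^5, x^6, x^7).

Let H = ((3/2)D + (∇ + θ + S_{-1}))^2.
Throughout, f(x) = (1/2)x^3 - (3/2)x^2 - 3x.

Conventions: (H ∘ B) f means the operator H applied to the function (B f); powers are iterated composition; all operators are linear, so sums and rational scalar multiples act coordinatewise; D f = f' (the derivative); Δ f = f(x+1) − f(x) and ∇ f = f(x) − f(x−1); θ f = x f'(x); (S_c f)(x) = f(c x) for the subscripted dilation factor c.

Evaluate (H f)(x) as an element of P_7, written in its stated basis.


D f = (3/2)x^2 - 3x - 3
((3/2)D) f = (9/4)x^2 - (9/2)x - 9/2
∇ f = (3/2)x^2 - (9/2)x - 1
θ f = (3/2)x^3 - 3x^2 - 3x
S_{-1} f = -(1/2)x^3 - (3/2)x^2 + 3x
(∇ + θ + S_{-1}) f = x^3 - 3x^2 - (9/2)x - 1
((3/2)D + (∇ + θ + S_{-1})) f = x^3 - (3/4)x^2 - 9x - 11/2
D ((3/2)D + (∇ + θ + S_{-1})) f = 3x^2 - (3/2)x - 9
((3/2)D) ((3/2)D + (∇ + θ + S_{-1})) f = (9/2)x^2 - (9/4)x - 27/2
∇ ((3/2)D + (∇ + θ + S_{-1})) f = 3x^2 - (9/2)x - 29/4
θ ((3/2)D + (∇ + θ + S_{-1})) f = 3x^3 - (3/2)x^2 - 9x
S_{-1} ((3/2)D + (∇ + θ + S_{-1})) f = -x^3 - (3/4)x^2 + 9x - 11/2
(∇ + θ + S_{-1}) ((3/2)D + (∇ + θ + S_{-1})) f = 2x^3 + (3/4)x^2 - (9/2)x - 51/4
((3/2)D + (∇ + θ + S_{-1})) ((3/2)D + (∇ + θ + S_{-1})) f = 2x^3 + (21/4)x^2 - (27/4)x - 105/4

the image equals g(x) = 2x^3 + (21/4)x^2 - (27/4)x - 105/4


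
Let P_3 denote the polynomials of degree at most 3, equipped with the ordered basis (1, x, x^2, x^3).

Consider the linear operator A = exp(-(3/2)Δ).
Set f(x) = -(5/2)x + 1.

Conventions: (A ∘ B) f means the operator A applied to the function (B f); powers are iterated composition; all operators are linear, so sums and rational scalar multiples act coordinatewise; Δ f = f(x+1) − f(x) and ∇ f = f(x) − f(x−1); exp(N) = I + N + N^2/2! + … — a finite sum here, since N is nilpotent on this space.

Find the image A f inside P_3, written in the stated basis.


the image equals g(x) = -(5/2)x + 19/4

order-1 term: 15/4
the series for exp(-(3/2)Δ) f terminates at order 1
exp(-(3/2)Δ) f = -(5/2)x + 19/4


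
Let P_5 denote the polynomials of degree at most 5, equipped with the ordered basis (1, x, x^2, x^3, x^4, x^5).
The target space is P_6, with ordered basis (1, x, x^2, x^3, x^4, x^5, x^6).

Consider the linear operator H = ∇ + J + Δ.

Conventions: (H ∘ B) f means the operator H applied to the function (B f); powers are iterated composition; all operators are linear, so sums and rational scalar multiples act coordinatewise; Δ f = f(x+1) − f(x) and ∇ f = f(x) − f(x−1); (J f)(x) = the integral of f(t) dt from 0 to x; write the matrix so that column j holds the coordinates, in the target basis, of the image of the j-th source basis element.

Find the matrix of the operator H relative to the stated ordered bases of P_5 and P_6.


the matrix is [[0, 2, 0, 2, 0, 2]; [1, 0, 4, 0, 8, 0]; [0, 1/2, 0, 6, 0, 20]; [0, 0, 1/3, 0, 8, 0]; [0, 0, 0, 1/4, 0, 10]; [0, 0, 0, 0, 1/5, 0]; [0, 0, 0, 0, 0, 1/6]] (rows listed top to bottom)

image of 1: x
image of x: (1/2)x^2 + 2
image of x^2: (1/3)x^3 + 4x
image of x^3: (1/4)x^4 + 6x^2 + 2
image of x^4: (1/5)x^5 + 8x^3 + 8x
image of x^5: (1/6)x^6 + 10x^4 + 20x^2 + 2
each image's coordinates form column j of the matrix


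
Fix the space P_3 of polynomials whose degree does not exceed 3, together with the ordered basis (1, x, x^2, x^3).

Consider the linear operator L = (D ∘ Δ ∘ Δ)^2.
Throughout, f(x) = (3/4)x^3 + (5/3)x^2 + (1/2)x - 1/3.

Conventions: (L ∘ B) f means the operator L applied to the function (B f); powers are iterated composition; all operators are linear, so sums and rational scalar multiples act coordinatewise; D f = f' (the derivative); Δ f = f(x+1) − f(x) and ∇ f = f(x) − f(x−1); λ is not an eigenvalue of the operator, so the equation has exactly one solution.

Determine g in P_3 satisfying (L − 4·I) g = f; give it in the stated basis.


write g with unknown coordinates in the stated basis and equate coefficients in (L − 4·I) g = f
solving from the highest basis element down gives g = -(3/16)x^3 - (5/12)x^2 - (1/8)x + 1/12
check: L g = 0
so L g − 4·g = (3/4)x^3 + (5/3)x^2 + (1/2)x - 1/3 = f ✓

the image equals g(x) = -(3/16)x^3 - (5/12)x^2 - (1/8)x + 1/12


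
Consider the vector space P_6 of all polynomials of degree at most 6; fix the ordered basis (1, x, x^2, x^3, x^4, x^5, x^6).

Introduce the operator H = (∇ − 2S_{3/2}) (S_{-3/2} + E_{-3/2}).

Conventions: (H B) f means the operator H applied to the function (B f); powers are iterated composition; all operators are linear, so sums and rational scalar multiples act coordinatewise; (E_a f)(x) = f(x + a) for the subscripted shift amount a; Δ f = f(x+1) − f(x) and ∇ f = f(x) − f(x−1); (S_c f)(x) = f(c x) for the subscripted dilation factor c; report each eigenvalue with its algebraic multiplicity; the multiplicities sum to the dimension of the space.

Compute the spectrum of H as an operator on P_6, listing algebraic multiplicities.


image of 1: -4
image of x: (3/2)x + 5/2
image of x^2: -(117/8)x^2 + (31/2)x - 43/4
image of x^3: (513/32)x^3 + (105/8)x^2 - (177/8)x + 125/8
image of x^4: -(7857/128)x^4 + (259/4)x^3 - (921/8)x^2 + (439/4)x - 787/16
image of x^5: (51273/512)x^5 + (1375/32)x^4 - (1855/16)x^3 + (3175/16)x^2 - (6655/32)x + 3125/32
image of x^6: -(578097/2048)x^6 + (6753/32)x^5 - (36645/64)x^4 + (14855/16)x^3 - (65445/64)x^2 + (23853/32)x - 17083/64
the matrix is upper triangular; its diagonal is (-4, 3/2, -117/8, 513/32, -7857/128, 51273/512, -578097/2048)
for a triangular matrix the eigenvalues are the diagonal entries, with algebraic multiplicity their repetition count

λ = -578097/2048 (multiplicity 1), λ = -7857/128 (multiplicity 1), λ = -117/8 (multiplicity 1), λ = -4 (multiplicity 1), λ = 3/2 (multiplicity 1), λ = 513/32 (multiplicity 1), λ = 51273/512 (multiplicity 1)


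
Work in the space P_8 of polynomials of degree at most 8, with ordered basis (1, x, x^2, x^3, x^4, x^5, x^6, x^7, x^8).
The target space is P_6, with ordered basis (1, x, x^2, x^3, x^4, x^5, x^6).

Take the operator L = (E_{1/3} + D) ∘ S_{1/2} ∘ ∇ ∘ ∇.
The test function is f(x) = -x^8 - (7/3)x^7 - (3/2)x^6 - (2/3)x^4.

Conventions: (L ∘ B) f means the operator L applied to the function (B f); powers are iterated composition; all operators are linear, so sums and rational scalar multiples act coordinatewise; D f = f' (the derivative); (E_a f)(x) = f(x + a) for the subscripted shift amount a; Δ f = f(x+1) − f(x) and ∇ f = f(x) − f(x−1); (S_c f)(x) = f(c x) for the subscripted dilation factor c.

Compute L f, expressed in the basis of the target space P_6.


g(x) = -(7/8)x^6 + (7/16)x^5 + (235/16)x^4 - (17525/216)x^3 + (41339/216)x^2 - (97915/432)x + 81499/729

∇ f = -8x^7 + (35/3)x^6 - 16x^5 + (65/6)x^4 - 7x^3 + (11/2)x^2 - (10/3)x + 5/6
∇ ∇ f = -56x^6 + 238x^5 - 535x^4 + (2150/3)x^3 - 589x^2 + (844/3)x - 187/3
S_{1/2} (∇ ∘ ∇) f = -(7/8)x^6 + (119/16)x^5 - (535/16)x^4 + (1075/12)x^3 - (589/4)x^2 + (422/3)x - 187/3
E_{1/3} (S_{1/2} ∘ ∇ ∘ ∇) f = -(7/8)x^6 + (91/16)x^5 - (45/2)x^4 + (11365/216)x^3 - (16711/216)x^2 + (29309/432)x - 21047/729
D (S_{1/2} ∘ ∇ ∘ ∇) f = -(21/4)x^5 + (595/16)x^4 - (535/4)x^3 + (1075/4)x^2 - (589/2)x + 422/3
(E_{1/3} + D) (S_{1/2} ∘ ∇ ∘ ∇) f = -(7/8)x^6 + (7/16)x^5 + (235/16)x^4 - (17525/216)x^3 + (41339/216)x^2 - (97915/432)x + 81499/729


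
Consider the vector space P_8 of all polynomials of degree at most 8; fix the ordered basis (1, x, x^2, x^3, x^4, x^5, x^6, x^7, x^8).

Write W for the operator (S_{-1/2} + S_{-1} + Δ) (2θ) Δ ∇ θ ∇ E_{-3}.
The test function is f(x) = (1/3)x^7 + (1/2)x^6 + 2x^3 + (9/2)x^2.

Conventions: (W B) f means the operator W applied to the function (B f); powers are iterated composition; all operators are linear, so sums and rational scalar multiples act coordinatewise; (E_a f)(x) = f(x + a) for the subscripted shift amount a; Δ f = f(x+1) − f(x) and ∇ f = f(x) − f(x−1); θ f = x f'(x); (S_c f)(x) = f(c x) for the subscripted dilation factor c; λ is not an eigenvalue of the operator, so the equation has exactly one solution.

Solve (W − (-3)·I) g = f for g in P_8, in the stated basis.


g(x) = (1/9)x^7 + (1/6)x^6 - (1190/3)x^4 - (14828/3)x^3 - (60893/18)x^2 - (433810/9)x + 185900/9

write g with unknown coordinates in the stated basis and equate coefficients in (W − (-3)·I) g = f
solving from the highest basis element down gives g = (1/9)x^7 + (1/6)x^6 - (1190/3)x^4 - (14828/3)x^3 - (60893/18)x^2 - (433810/9)x + 185900/9
check: W g = 1190x^4 + 14830x^3 + (30460/3)x^2 + (433810/3)x - 185900/3
so W g − (-3)·g = (1/3)x^7 + (1/2)x^6 + 2x^3 + (9/2)x^2 = f ✓


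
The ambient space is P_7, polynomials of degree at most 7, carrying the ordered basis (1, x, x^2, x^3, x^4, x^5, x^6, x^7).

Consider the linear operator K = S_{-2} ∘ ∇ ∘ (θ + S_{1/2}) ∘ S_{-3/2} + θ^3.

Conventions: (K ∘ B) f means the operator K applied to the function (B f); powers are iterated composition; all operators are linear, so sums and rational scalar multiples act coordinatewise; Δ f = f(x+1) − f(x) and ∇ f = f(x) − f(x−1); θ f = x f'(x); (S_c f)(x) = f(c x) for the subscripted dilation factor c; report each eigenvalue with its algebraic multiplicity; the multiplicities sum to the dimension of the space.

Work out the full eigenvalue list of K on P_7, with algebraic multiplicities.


image of 1: 0
image of x: x - 9/4
image of x^2: 8x^2 - (81/4)x - 81/16
image of x^3: 27x^3 - (2025/16)x^2 - (2025/32)x - 675/64
image of x^4: 64x^4 - (5265/8)x^3 - (15795/32)x^2 - (5265/32)x - 5265/256
image of x^5: 125x^5 - (195615/64)x^4 - (195615/64)x^3 - (195615/128)x^2 - (195615/512)x - 39123/1024
image of x^6: 216x^6 - (841995/64)x^5 - (4209975/256)x^4 - (1403325/128)x^3 - (4209975/1024)x^2 - (841995/1024)x - 280665/4096
image of x^7: 343x^7 - (13732173/256)x^6 - (41196519/512)x^5 - (68660865/1024)x^4 - (68660865/2048)x^3 - (41196519/4096)x^2 - (13732173/8192)x - 1961739/16384
the matrix is upper triangular; its diagonal is (0, 1, 8, 27, 64, 125, 216, 343)
for a triangular matrix the eigenvalues are the diagonal entries, with algebraic multiplicity their repetition count

λ = 0 (multiplicity 1), λ = 1 (multiplicity 1), λ = 8 (multiplicity 1), λ = 27 (multiplicity 1), λ = 64 (multiplicity 1), λ = 125 (multiplicity 1), λ = 216 (multiplicity 1), λ = 343 (multiplicity 1)


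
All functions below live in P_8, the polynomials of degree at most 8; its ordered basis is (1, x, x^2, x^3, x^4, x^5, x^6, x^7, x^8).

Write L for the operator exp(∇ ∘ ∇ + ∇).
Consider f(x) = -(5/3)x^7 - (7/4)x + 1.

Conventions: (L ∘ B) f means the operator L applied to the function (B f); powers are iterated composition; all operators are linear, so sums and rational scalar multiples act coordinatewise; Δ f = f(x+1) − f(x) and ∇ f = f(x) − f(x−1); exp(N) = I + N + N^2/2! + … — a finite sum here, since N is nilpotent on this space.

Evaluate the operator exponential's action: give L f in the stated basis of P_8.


the image equals g(x) = -(5/3)x^7 - (35/3)x^6 - 70x^5 + (175/3)x^4 - 175x^3 + 1330x^2 - (28441/12)x + 22771/12

order-1 term: -(35/3)x^6 - 35x^5 + (875/3)x^4 - (2275/3)x^3 + 1015x^2 - (2135/3)x + 2479/12
order-2 term: -35x^5 - 175x^4 + (2975/3)x^3 - 525x^2 - (9485/3)x + 4095
order-3 term: -(175/3)x^4 - 350x^3 + 1225x^2 + 1050x - 9905/3
order-4 term: -(175/3)x^3 - 350x^2 + (1925/3)x + 2450/3
order-5 term: -35x^2 - 175x + 350/3
order-6 term: -(35/3)x - 35
order-7 term: -5/3
the series for exp(∇ ∘ ∇ + ∇) f terminates at order 7
exp(∇ ∘ ∇ + ∇) f = -(5/3)x^7 - (35/3)x^6 - 70x^5 + (175/3)x^4 - 175x^3 + 1330x^2 - (28441/12)x + 22771/12


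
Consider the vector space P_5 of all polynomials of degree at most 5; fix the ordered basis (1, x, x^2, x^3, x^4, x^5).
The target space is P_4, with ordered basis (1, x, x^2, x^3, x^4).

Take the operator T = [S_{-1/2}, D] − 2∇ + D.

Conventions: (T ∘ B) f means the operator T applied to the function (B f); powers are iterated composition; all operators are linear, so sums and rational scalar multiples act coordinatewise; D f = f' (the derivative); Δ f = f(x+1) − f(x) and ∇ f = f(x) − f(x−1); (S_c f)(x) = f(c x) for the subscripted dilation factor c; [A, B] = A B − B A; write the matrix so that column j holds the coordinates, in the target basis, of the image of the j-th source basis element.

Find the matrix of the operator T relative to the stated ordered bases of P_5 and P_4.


image of 1: 0
image of x: 1/2
image of x^2: -(7/2)x + 2
image of x^3: -(15/8)x^2 + 6x - 2
image of x^4: -(19/4)x^3 + 12x^2 - 8x + 2
image of x^5: -(145/32)x^4 + 20x^3 - 20x^2 + 10x - 2
each image's coordinates form column j of the matrix

the matrix is [[0, 1/2, 2, -2, 2, -2]; [0, 0, -7/2, 6, -8, 10]; [0, 0, 0, -15/8, 12, -20]; [0, 0, 0, 0, -19/4, 20]; [0, 0, 0, 0, 0, -145/32]] (rows listed top to bottom)


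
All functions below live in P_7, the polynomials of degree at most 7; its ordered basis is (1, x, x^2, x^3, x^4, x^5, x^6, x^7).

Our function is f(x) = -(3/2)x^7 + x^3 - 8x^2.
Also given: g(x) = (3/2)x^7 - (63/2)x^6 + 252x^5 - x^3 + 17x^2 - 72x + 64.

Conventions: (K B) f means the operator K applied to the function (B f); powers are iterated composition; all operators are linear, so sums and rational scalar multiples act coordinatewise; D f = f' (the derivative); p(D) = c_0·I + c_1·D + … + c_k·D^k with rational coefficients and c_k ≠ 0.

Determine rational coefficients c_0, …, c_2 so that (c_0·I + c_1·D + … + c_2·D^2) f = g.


D^0 f = -(3/2)x^7 + x^3 - 8x^2
D^1 f = -(21/2)x^6 + 3x^2 - 16x
D^2 f = -63x^5 + 6x - 16
matching coefficients of g against c_0 f + c_1 Df + … from the top degree down determines the c_i
solution: c_0 = -1, c_1 = 3, c_2 = -4

c_0 = -1, c_1 = 3, c_2 = -4


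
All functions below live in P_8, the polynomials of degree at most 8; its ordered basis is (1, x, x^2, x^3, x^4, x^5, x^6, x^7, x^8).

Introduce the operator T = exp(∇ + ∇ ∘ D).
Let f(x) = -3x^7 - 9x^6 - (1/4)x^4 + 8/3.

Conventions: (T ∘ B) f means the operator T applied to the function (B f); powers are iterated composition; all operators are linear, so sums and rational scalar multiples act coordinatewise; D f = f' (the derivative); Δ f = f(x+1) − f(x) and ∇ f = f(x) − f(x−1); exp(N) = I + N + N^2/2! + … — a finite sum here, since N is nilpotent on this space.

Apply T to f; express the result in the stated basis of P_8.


g(x) = -3x^7 - 30x^6 - 180x^5 - (1921/4)x^4 - 886x^3 - 489x^2 - 407x + 1313/12

order-1 term: -21x^6 - 117x^5 + 75x^4 + 44x^3 - (309/2)x^2 + 113x - 111/4
order-2 term: -63x^5 - 450x^4 - 15x^3 + (1977/2)x^2 - 1014x + 917/4
order-3 term: -105x^4 - 810x^3 - 495x^2 + 1529x - 729/2
order-4 term: -105x^3 - 765x^2 - 645x + 2339/4
order-5 term: -63x^2 - 369x - 240
order-6 term: -21x - 72
order-7 term: -3
the series for exp(∇ + ∇ ∘ D) f terminates at order 7
exp(∇ + ∇ ∘ D) f = -3x^7 - 30x^6 - 180x^5 - (1921/4)x^4 - 886x^3 - 489x^2 - 407x + 1313/12


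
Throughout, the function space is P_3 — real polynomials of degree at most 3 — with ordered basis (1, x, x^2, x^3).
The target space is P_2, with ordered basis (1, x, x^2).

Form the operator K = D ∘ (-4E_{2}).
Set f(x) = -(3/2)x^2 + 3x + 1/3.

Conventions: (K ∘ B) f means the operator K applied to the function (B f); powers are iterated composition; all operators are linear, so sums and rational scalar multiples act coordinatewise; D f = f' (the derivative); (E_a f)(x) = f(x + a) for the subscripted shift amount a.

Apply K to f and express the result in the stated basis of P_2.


E_{2} f = -(3/2)x^2 - 3x + 1/3
(-4E_{2}) f = 6x^2 + 12x - 4/3
D (-4E_{2}) f = 12x + 12

the result is g(x) = 12x + 12


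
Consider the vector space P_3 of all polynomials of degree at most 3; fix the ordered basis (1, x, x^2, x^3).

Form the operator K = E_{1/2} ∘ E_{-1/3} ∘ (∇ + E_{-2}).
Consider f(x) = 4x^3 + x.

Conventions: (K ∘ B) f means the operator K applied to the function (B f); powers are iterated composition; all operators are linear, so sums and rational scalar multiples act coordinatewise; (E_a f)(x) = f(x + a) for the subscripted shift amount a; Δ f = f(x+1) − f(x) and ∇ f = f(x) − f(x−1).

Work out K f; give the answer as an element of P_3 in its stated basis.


the result is g(x) = 4x^3 - 10x^2 + (100/3)x - 625/27

∇ f = 12x^2 - 12x + 5
E_{-2} f = 4x^3 - 24x^2 + 49x - 34
(∇ + E_{-2}) f = 4x^3 - 12x^2 + 37x - 29
E_{-1/3} (∇ + E_{-2}) f = 4x^3 - 16x^2 + (139/3)x - 1156/27
E_{1/2} E_{-1/3} (∇ + E_{-2}) f = 4x^3 - 10x^2 + (100/3)x - 625/27


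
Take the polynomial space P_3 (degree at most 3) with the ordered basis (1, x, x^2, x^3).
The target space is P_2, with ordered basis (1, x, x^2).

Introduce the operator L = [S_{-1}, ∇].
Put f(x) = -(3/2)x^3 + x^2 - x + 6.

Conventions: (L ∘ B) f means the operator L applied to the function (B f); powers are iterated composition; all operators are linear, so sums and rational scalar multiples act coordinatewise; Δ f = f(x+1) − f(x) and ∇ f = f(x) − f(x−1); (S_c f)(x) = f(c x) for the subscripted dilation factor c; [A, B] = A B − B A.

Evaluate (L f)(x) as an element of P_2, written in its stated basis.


∇ f = -(9/2)x^2 + (13/2)x - 7/2
S_{-1} ∇ f = -(9/2)x^2 - (13/2)x - 7/2
S_{-1} f = (3/2)x^3 + x^2 + x + 6
∇ S_{-1} f = (9/2)x^2 - (5/2)x + 3/2
[S_{-1}, ∇] f = -9x^2 - 4x - 5

the result is g(x) = -9x^2 - 4x - 5


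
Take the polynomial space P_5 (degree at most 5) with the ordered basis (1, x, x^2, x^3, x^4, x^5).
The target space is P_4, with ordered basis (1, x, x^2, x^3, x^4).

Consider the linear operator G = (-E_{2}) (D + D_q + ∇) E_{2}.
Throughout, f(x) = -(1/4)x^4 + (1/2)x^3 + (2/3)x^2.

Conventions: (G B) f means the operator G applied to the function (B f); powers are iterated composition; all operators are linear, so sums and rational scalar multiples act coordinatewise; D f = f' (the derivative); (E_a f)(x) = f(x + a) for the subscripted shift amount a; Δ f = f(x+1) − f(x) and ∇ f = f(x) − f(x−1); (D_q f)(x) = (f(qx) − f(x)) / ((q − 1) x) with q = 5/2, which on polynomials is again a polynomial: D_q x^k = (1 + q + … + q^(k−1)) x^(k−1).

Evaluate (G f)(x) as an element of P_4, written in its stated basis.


E_{2} f = -(1/4)x^4 - (3/2)x^3 - (7/3)x^2 + (2/3)x + 8/3
D E_{2} f = -x^3 - (9/2)x^2 - (14/3)x + 2/3
D_q E_{2} f = -(203/32)x^3 - (117/8)x^2 - (49/6)x + 2/3
∇ E_{2} f = -x^3 - 3x^2 - (7/6)x + 7/4
(D + D_q + ∇) E_{2} f = -(267/32)x^3 - (177/8)x^2 - 14x + 37/12
E_{2} (D + D_q + ∇) E_{2} f = -(267/32)x^3 - (1155/16)x^2 - (1621/8)x - 1081/6
(-E_{2}) (D + D_q + ∇) E_{2} f = (267/32)x^3 + (1155/16)x^2 + (1621/8)x + 1081/6

g(x) = (267/32)x^3 + (1155/16)x^2 + (1621/8)x + 1081/6


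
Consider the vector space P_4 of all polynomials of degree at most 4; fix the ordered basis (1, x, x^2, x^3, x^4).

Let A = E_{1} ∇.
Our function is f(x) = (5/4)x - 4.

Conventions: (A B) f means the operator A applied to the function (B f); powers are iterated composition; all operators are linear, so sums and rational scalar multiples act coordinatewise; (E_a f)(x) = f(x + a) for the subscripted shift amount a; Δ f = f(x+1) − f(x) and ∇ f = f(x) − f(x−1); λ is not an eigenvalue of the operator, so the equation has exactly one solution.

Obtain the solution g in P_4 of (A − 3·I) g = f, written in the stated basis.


g(x) = -(5/12)x + 43/36

write g with unknown coordinates in the stated basis and equate coefficients in (A − 3·I) g = f
solving from the highest basis element down gives g = -(5/12)x + 43/36
check: A g = -5/12
so A g − 3·g = (5/4)x - 4 = f ✓


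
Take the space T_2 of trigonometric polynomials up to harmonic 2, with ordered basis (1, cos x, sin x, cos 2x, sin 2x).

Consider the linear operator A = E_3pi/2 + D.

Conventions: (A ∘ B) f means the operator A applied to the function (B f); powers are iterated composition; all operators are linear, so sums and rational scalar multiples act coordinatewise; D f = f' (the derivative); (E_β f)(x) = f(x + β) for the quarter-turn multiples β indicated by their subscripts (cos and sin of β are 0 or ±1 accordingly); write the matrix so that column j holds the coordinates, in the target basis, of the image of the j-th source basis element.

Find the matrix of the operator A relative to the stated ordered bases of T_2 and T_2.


image of 1: 1
image of cos x: 0
image of sin x: 0
image of cos 2x: -cos 2x - 2sin 2x
image of sin 2x: 2cos 2x - sin 2x
each image's coordinates form column j of the matrix

the matrix is [[1, 0, 0, 0, 0]; [0, 0, 0, 0, 0]; [0, 0, 0, 0, 0]; [0, 0, 0, -1, 2]; [0, 0, 0, -2, -1]] (rows listed top to bottom)


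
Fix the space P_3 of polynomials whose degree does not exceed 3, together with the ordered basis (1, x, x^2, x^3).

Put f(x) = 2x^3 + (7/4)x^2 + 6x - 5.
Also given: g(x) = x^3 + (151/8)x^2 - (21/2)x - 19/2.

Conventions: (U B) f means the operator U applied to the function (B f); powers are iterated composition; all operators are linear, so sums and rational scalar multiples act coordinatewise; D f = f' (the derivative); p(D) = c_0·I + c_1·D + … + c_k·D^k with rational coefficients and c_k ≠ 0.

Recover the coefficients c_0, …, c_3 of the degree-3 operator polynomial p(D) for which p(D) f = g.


D^0 f = 2x^3 + (7/4)x^2 + 6x - 5
D^1 f = 6x^2 + (7/2)x + 6
D^2 f = 12x + 7/2
D^3 f = 12
matching coefficients of g against c_0 f + c_1 Df + … from the top degree down determines the c_i
solution: c_0 = 1/2, c_1 = 3, c_2 = -2, c_3 = -3/2

p(D) = (1/2)·I + 3·D − 2·D^2 − (3/2)·D^3, i.e. c_0 = 1/2, c_1 = 3, c_2 = -2, c_3 = -3/2


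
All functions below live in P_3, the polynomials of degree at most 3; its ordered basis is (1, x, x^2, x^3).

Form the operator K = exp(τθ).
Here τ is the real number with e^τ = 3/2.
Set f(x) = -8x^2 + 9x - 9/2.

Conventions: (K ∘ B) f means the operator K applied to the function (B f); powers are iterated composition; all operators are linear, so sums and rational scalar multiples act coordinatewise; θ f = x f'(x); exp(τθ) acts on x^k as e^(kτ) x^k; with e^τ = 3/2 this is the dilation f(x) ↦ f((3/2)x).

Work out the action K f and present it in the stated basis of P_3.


the image equals g(x) = -18x^2 + (27/2)x - 9/2

exp(τθ) x^k = e^(kτ) x^k; with e^τ = 3/2 this sends x^k to (3/2)^k x^k
x ↦ 3/2 x
x^2 ↦ 9/4 x^2
applying this coordinatewise to f: exp(τθ) f = -18x^2 + (27/2)x - 9/2


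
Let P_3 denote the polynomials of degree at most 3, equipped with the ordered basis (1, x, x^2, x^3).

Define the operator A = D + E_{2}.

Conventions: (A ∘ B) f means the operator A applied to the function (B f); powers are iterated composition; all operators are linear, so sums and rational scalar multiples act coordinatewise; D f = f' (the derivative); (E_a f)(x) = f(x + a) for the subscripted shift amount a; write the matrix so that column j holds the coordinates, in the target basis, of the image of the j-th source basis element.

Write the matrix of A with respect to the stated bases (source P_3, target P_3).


image of 1: 1
image of x: x + 3
image of x^2: x^2 + 6x + 4
image of x^3: x^3 + 9x^2 + 12x + 8
each image's coordinates form column j of the matrix

the matrix is [[1, 3, 4, 8]; [0, 1, 6, 12]; [0, 0, 1, 9]; [0, 0, 0, 1]] (rows listed top to bottom)


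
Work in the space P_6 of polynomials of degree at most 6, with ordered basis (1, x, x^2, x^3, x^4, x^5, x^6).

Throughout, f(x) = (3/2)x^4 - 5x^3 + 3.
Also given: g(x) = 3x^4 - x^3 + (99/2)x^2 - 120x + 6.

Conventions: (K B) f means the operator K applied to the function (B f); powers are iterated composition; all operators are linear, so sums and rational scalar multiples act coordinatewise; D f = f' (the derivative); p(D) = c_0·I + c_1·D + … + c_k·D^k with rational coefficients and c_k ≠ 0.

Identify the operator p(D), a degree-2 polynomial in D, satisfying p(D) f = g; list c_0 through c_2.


D^0 f = (3/2)x^4 - 5x^3 + 3
D^1 f = 6x^3 - 15x^2
D^2 f = 18x^2 - 30x
matching coefficients of g against c_0 f + c_1 Df + … from the top degree down determines the c_i
solution: c_0 = 2, c_1 = 3/2, c_2 = 4

p(D) = 2·I + (3/2)·D + 4·D^2, i.e. c_0 = 2, c_1 = 3/2, c_2 = 4


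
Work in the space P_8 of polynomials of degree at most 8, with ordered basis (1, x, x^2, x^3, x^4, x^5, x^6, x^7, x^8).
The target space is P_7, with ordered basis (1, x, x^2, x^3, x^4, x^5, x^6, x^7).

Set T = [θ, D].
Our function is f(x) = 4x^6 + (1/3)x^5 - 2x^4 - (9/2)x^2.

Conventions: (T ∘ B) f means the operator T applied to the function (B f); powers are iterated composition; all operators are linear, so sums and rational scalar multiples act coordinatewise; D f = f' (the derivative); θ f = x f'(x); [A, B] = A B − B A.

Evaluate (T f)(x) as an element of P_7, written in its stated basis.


g(x) = -24x^5 - (5/3)x^4 + 8x^3 + 9x

D f = 24x^5 + (5/3)x^4 - 8x^3 - 9x
θ D f = 120x^5 + (20/3)x^4 - 24x^3 - 9x
θ f = 24x^6 + (5/3)x^5 - 8x^4 - 9x^2
D θ f = 144x^5 + (25/3)x^4 - 32x^3 - 18x
[θ, D] f = -24x^5 - (5/3)x^4 + 8x^3 + 9x


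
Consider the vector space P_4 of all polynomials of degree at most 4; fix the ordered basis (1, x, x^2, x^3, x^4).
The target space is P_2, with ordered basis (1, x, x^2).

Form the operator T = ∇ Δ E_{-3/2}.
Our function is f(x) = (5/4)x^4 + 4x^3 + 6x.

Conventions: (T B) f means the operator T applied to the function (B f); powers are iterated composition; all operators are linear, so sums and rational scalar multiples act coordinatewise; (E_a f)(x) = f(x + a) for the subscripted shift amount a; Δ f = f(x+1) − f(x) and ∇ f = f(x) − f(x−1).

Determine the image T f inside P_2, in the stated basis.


the image equals g(x) = 15x^2 - 21x + 1/4

E_{-3/2} f = (5/4)x^4 - (7/2)x^3 - (9/8)x^2 + (129/8)x - 1035/64
Δ E_{-3/2} f = 5x^3 - 3x^2 - (31/4)x + 51/4
∇ Δ E_{-3/2} f = 15x^2 - 21x + 1/4
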